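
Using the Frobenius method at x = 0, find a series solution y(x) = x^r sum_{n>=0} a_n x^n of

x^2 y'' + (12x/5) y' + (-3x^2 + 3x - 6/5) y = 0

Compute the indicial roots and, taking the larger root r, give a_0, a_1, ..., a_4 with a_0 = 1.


Write in Frobenius form y'' + (p(x)/x) y' + (q(x)/x^2) y = 0:
  p(x) = 12/5,  q(x) = -3x^2 + 3x - 6/5.
Indicial equation: r(r-1) + (12/5) r + (-6/5) = 0 -> roots r_1 = 3/5, r_2 = -2.
Take r = r_1 = 3/5. Let y(x) = x^r sum_{n>=0} a_n x^n with a_0 = 1.
Substitute y = x^r sum a_n x^n and match x^{r+n}. The recurrence is
  D(n) a_n + 3 a_{n-1} - 3 a_{n-2} = 0,  where D(n) = (r+n)(r+n-1) + (12/5)(r+n) + (-6/5).
  a_n = [-3 a_{n-1} + 3 a_{n-2}] / D(n).
Since the indicial polynomial factors as (r - r_1)(r - r_2), D(n) = (r_1 + n - r_1)(r_1 + n - r_2) = n(n + 13/5).
Evaluating step by step (a_0 = 1):
  n = 1: D(1) = 1(1 + 13/5) = 18/5; numerator = -3(1) = -3; a_1 = (-3)/(18/5) = -5/6
  n = 2: D(2) = 2(2 + 13/5) = 46/5; numerator = -3(-5/6) + 3(1) = 11/2; a_2 = (11/2)/(46/5) = 55/92
  n = 3: D(3) = 3(3 + 13/5) = 84/5; numerator = -3(55/92) + 3(-5/6) = -395/92; a_3 = (-395/92)/(84/5) = -1975/7728
  n = 4: D(4) = 4(4 + 13/5) = 132/5; numerator = -3(-1975/7728) + 3(55/92) = 6595/2576; a_4 = (6595/2576)/(132/5) = 32975/340032

r = 3/5; a_0 = 1; a_1 = -5/6; a_2 = 55/92; a_3 = -1975/7728; a_4 = 32975/340032


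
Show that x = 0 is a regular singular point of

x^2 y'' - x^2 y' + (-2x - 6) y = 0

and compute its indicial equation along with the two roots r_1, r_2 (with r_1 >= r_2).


Divide by x^2 to reach normal form y'' + P_1(x) y' + P_2(x) y = 0 with P_1(x) = -1 and P_2(x) = -2/x - 6/x^2.
x = 0 is a singular point because the y-coefficient -2/x - 6/x^2 has a pole at x = 0.
It is a regular singular point because x P_1(x) = p(x) = -x and x^2 P_2(x) = q(x) = -2x - 6 are polynomials, hence analytic at x = 0.
p(0) = 0,  q(0) = -6.
Indicial equation: r(r-1) + p(0) r + q(0) = 0, i.e. r^2 + (p(0) - 1) r + q(0) = 0, i.e. r^2 - 1 r - 6 = 0.
Discriminant: (-1)^2 - 4(-6) = 25, so r = (1 ± 5)/2.
Solving: r_1 = 3, r_2 = -2.

indicial: r^2 - 1 r - 6 = 0; roots r_1 = 3, r_2 = -2


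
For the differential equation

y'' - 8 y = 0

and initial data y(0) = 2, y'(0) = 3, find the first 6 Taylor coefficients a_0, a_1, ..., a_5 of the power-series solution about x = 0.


Ansatz: y(x) = sum_{n>=0} a_n x^n, so y'(x) = sum_{n>=1} n a_n x^(n-1) and y''(x) = sum_{n>=2} n(n-1) a_n x^(n-2).
Substitute into P(x) y'' + Q(x) y' + R(x) y = 0 with P(x) = 1, Q(x) = 0, R(x) = -8, and match powers of x.
Initial conditions: a_0 = 2, a_1 = 3.
Setting the coefficient of each power of x to zero and solving order by order (substituting the coefficients already found):
  x^0: 2 a_2 - 8 a_0 = 0  ->  2 a_2 = 8 a_0 = 16  ->  a_2 = 8
  x^1: 6 a_3 - 8 a_1 = 0  ->  6 a_3 = 8 a_1 = 24  ->  a_3 = 4
  x^2: 12 a_4 - 8 a_2 = 0  ->  12 a_4 = 8 a_2 = 64  ->  a_4 = 16/3
  x^3: 20 a_5 - 8 a_3 = 0  ->  20 a_5 = 8 a_3 = 32  ->  a_5 = 8/5
Truncated series: y(x) = 2 + 3 x + 8 x^2 + 4 x^3 + (16/3) x^4 + (8/5) x^5 + O(x^6).

a_0 = 2; a_1 = 3; a_2 = 8; a_3 = 4; a_4 = 16/3; a_5 = 8/5


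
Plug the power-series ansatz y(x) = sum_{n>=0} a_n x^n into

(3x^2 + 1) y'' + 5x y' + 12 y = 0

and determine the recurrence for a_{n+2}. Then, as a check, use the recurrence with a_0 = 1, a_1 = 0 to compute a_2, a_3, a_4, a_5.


Substitute y = sum_n a_n x^n.
(1 + 3 x^2) y'' contributes (n+2)(n+1) a_{n+2} + 3 n(n-1) a_n at x^n.
5 x y'(x) contributes 5 n a_n at x^n.
12 y(x) contributes 12 a_n at x^n.
Matching x^n: (n+2)(n+1) a_{n+2} + (3 n(n-1) + 5 n + 12) a_n = 0.
Thus a_{n+2} = (-3 n(n-1) - 5 n - 12) / ((n+1)(n+2)) * a_n.

Check with a_0 = 1, a_1 = 0 (apply the recurrence for n = 0, 1, 2, 3): a_0 = 1, a_1 = 0, a_2 = -6, a_3 = 0, a_4 = 14, a_5 = 0.

a_(n+2) = (-3 n(n-1) - 5 n - 12) / ((n+1)(n+2)) * a_n; check: a_0 = 1, a_1 = 0, a_2 = -6, a_3 = 0, a_4 = 14, a_5 = 0


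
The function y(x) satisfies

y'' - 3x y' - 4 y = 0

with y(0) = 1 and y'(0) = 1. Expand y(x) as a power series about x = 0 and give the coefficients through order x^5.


Ansatz: y(x) = sum_{n>=0} a_n x^n, so y'(x) = sum_{n>=1} n a_n x^(n-1) and y''(x) = sum_{n>=2} n(n-1) a_n x^(n-2).
Substitute into P(x) y'' + Q(x) y' + R(x) y = 0 with P(x) = 1, Q(x) = -3x, R(x) = -4, and match powers of x.
Initial conditions: a_0 = 1, a_1 = 1.
Setting the coefficient of each power of x to zero and solving order by order (substituting the coefficients already found):
  x^0: 2 a_2 - 4 a_0 = 0  ->  2 a_2 = 4 a_0 = 4  ->  a_2 = 2
  x^1: 6 a_3 - 7 a_1 = 0  ->  6 a_3 = 7 a_1 = 7  ->  a_3 = 7/6
  x^2: 12 a_4 - 10 a_2 = 0  ->  12 a_4 = 10 a_2 = 20  ->  a_4 = 5/3
  x^3: 20 a_5 - 13 a_3 = 0  ->  20 a_5 = 13 a_3 = 91/6  ->  a_5 = 91/120
Truncated series: y(x) = 1 + x + 2 x^2 + (7/6) x^3 + (5/3) x^4 + (91/120) x^5 + O(x^6).

a_0 = 1; a_1 = 1; a_2 = 2; a_3 = 7/6; a_4 = 5/3; a_5 = 91/120


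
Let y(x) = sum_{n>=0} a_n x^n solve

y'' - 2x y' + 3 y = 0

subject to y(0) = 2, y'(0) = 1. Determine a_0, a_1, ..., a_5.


Ansatz: y(x) = sum_{n>=0} a_n x^n, so y'(x) = sum_{n>=1} n a_n x^(n-1) and y''(x) = sum_{n>=2} n(n-1) a_n x^(n-2).
Substitute into P(x) y'' + Q(x) y' + R(x) y = 0 with P(x) = 1, Q(x) = -2x, R(x) = 3, and match powers of x.
Initial conditions: a_0 = 2, a_1 = 1.
Setting the coefficient of each power of x to zero and solving order by order (substituting the coefficients already found):
  x^0: 2 a_2 + 3 a_0 = 0  ->  2 a_2 = -3 a_0 = -6  ->  a_2 = -3
  x^1: 6 a_3 + a_1 = 0  ->  6 a_3 = -a_1 = -1  ->  a_3 = -1/6
  x^2: 12 a_4 - a_2 = 0  ->  12 a_4 = a_2 = -3  ->  a_4 = -1/4
  x^3: 20 a_5 - 3 a_3 = 0  ->  20 a_5 = 3 a_3 = -1/2  ->  a_5 = -1/40
Truncated series: y(x) = 2 + x - 3 x^2 - (1/6) x^3 - (1/4) x^4 - (1/40) x^5 + O(x^6).

a_0 = 2; a_1 = 1; a_2 = -3; a_3 = -1/6; a_4 = -1/4; a_5 = -1/40


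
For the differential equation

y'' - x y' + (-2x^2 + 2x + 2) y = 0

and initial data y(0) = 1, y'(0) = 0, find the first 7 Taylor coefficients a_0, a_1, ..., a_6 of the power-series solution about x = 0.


Ansatz: y(x) = sum_{n>=0} a_n x^n, so y'(x) = sum_{n>=1} n a_n x^(n-1) and y''(x) = sum_{n>=2} n(n-1) a_n x^(n-2).
Substitute into P(x) y'' + Q(x) y' + R(x) y = 0 with P(x) = 1, Q(x) = -x, R(x) = -2x^2 + 2x + 2, and match powers of x.
Initial conditions: a_0 = 1, a_1 = 0.
Setting the coefficient of each power of x to zero and solving order by order (substituting the coefficients already found):
  x^0: 2 a_2 + 2 a_0 = 0  ->  2 a_2 = -2 a_0 = -2  ->  a_2 = -1
  x^1: 6 a_3 + a_1 + 2 a_0 = 0  ->  6 a_3 = -a_1 - 2 a_0 = -2  ->  a_3 = -1/3
  x^2: 12 a_4 + 2 a_1 - 2 a_0 = 0  ->  12 a_4 = -2 a_1 + 2 a_0 = 2  ->  a_4 = 1/6
  x^3: 20 a_5 - a_3 + 2 a_2 - 2 a_1 = 0  ->  20 a_5 = a_3 - 2 a_2 + 2 a_1 = 5/3  ->  a_5 = 1/12
  x^4: 30 a_6 - 2 a_4 + 2 a_3 - 2 a_2 = 0  ->  30 a_6 = 2 a_4 - 2 a_3 + 2 a_2 = -1  ->  a_6 = -1/30
Truncated series: y(x) = 1 - x^2 - (1/3) x^3 + (1/6) x^4 + (1/12) x^5 - (1/30) x^6 + O(x^7).

a_0 = 1; a_1 = 0; a_2 = -1; a_3 = -1/3; a_4 = 1/6; a_5 = 1/12; a_6 = -1/30


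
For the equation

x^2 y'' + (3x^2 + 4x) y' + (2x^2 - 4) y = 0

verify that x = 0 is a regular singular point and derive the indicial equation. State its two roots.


Divide by x^2 to reach normal form y'' + P_1(x) y' + P_2(x) y = 0 with P_1(x) = 3 + 4/x and P_2(x) = 2 - 4/x^2.
x = 0 is a singular point because the y'-coefficient 3 + 4/x has a pole at x = 0 and the y-coefficient 2 - 4/x^2 has a pole at x = 0.
It is a regular singular point because x P_1(x) = p(x) = 3x + 4 and x^2 P_2(x) = q(x) = 2x^2 - 4 are polynomials, hence analytic at x = 0.
p(0) = 4,  q(0) = -4.
Indicial equation: r(r-1) + p(0) r + q(0) = 0, i.e. r^2 + (p(0) - 1) r + q(0) = 0, i.e. r^2 + 3 r - 4 = 0.
Discriminant: (3)^2 - 4(-4) = 25, so r = (-3 ± 5)/2.
Solving: r_1 = 1, r_2 = -4.

indicial: r^2 + 3 r - 4 = 0; roots r_1 = 1, r_2 = -4


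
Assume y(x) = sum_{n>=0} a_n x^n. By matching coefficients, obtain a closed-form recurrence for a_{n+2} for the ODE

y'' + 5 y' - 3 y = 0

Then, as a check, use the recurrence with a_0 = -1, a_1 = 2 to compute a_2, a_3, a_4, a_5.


Substitute y = sum_n a_n x^n.
y''(x) has coefficient (n+2)(n+1) a_{n+2} at x^n;
5 y'(x) has coefficient 5 (n+1) a_{n+1} at x^n;
-3 y(x) has coefficient -3 a_n at x^n.
Matching x^n: (n+2)(n+1) a_{n+2} + 5 (n+1) a_{n+1} - 3 a_n = 0.
Thus a_{n+2} = [-5 (n+1) a_{n+1} + 3 a_n] / ((n+1)(n+2)).

Check with a_0 = -1, a_1 = 2 (apply the recurrence for n = 0, 1, 2, 3): a_0 = -1, a_1 = 2, a_2 = -13/2, a_3 = 71/6, a_4 = -197/12, a_5 = 2183/120.

a_(n+2) = [-5 (n+1) a_(n+1) + 3 a_n] / ((n+1)(n+2)); check: a_0 = -1, a_1 = 2, a_2 = -13/2, a_3 = 71/6, a_4 = -197/12, a_5 = 2183/120


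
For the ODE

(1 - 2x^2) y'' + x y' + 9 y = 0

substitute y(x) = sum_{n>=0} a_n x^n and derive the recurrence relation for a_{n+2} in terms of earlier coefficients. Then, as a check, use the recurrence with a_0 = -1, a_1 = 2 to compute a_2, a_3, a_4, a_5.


Substitute y = sum_n a_n x^n.
(1 - 2 x^2) y'' contributes (n+2)(n+1) a_{n+2} - 2 n(n-1) a_n at x^n.
x y'(x) contributes n a_n at x^n.
9 y(x) contributes 9 a_n at x^n.
Matching x^n: (n+2)(n+1) a_{n+2} + (-2 n(n-1) + n + 9) a_n = 0.
Thus a_{n+2} = (2 n(n-1) - n - 9) / ((n+1)(n+2)) * a_n.

Check with a_0 = -1, a_1 = 2 (apply the recurrence for n = 0, 1, 2, 3): a_0 = -1, a_1 = 2, a_2 = 9/2, a_3 = -10/3, a_4 = -21/8, a_5 = 0.

a_(n+2) = (2 n(n-1) - n - 9) / ((n+1)(n+2)) * a_n; check: a_0 = -1, a_1 = 2, a_2 = 9/2, a_3 = -10/3, a_4 = -21/8, a_5 = 0


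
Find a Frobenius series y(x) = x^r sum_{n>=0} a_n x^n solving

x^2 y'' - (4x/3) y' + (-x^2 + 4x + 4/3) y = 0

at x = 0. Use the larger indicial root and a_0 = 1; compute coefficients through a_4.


Write in Frobenius form y'' + (p(x)/x) y' + (q(x)/x^2) y = 0:
  p(x) = -4/3,  q(x) = -x^2 + 4x + 4/3.
Indicial equation: r(r-1) + (-4/3) r + (4/3) = 0 -> roots r_1 = 4/3, r_2 = 1.
Take r = r_1 = 4/3. Let y(x) = x^r sum_{n>=0} a_n x^n with a_0 = 1.
Substitute y = x^r sum a_n x^n and match x^{r+n}. The recurrence is
  D(n) a_n + 4 a_{n-1} - 1 a_{n-2} = 0,  where D(n) = (r+n)(r+n-1) + (-4/3)(r+n) + (4/3).
  a_n = [-4 a_{n-1} + 1 a_{n-2}] / D(n).
Since the indicial polynomial factors as (r - r_1)(r - r_2), D(n) = (r_1 + n - r_1)(r_1 + n - r_2) = n(n + 1/3).
Evaluating step by step (a_0 = 1):
  n = 1: D(1) = 1(1 + 1/3) = 4/3; numerator = -4(1) = -4; a_1 = (-4)/(4/3) = -3
  n = 2: D(2) = 2(2 + 1/3) = 14/3; numerator = -4(-3) + 1(1) = 13; a_2 = (13)/(14/3) = 39/14
  n = 3: D(3) = 3(3 + 1/3) = 10; numerator = -4(39/14) + 1(-3) = -99/7; a_3 = (-99/7)/(10) = -99/70
  n = 4: D(4) = 4(4 + 1/3) = 52/3; numerator = -4(-99/70) + 1(39/14) = 591/70; a_4 = (591/70)/(52/3) = 1773/3640

r = 4/3; a_0 = 1; a_1 = -3; a_2 = 39/14; a_3 = -99/70; a_4 = 1773/3640


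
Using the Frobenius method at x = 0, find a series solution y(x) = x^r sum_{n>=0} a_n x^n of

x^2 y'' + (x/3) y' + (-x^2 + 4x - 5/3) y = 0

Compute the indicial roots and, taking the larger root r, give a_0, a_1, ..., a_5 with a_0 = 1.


Write in Frobenius form y'' + (p(x)/x) y' + (q(x)/x^2) y = 0:
  p(x) = 1/3,  q(x) = -x^2 + 4x - 5/3.
Indicial equation: r(r-1) + (1/3) r + (-5/3) = 0 -> roots r_1 = 5/3, r_2 = -1.
Take r = r_1 = 5/3. Let y(x) = x^r sum_{n>=0} a_n x^n with a_0 = 1.
Substitute y = x^r sum a_n x^n and match x^{r+n}. The recurrence is
  D(n) a_n + 4 a_{n-1} - 1 a_{n-2} = 0,  where D(n) = (r+n)(r+n-1) + (1/3)(r+n) + (-5/3).
  a_n = [-4 a_{n-1} + 1 a_{n-2}] / D(n).
Since the indicial polynomial factors as (r - r_1)(r - r_2), D(n) = (r_1 + n - r_1)(r_1 + n - r_2) = n(n + 8/3).
Evaluating step by step (a_0 = 1):
  n = 1: D(1) = 1(1 + 8/3) = 11/3; numerator = -4(1) = -4; a_1 = (-4)/(11/3) = -12/11
  n = 2: D(2) = 2(2 + 8/3) = 28/3; numerator = -4(-12/11) + 1(1) = 59/11; a_2 = (59/11)/(28/3) = 177/308
  n = 3: D(3) = 3(3 + 8/3) = 17; numerator = -4(177/308) + 1(-12/11) = -261/77; a_3 = (-261/77)/(17) = -261/1309
  n = 4: D(4) = 4(4 + 8/3) = 80/3; numerator = -4(-261/1309) + 1(177/308) = 7185/5236; a_4 = (7185/5236)/(80/3) = 4311/83776
  n = 5: D(5) = 5(5 + 8/3) = 115/3; numerator = -4(4311/83776) + 1(-261/1309) = -8487/20944; a_5 = (-8487/20944)/(115/3) = -1107/104720

r = 5/3; a_0 = 1; a_1 = -12/11; a_2 = 177/308; a_3 = -261/1309; a_4 = 4311/83776; a_5 = -1107/104720


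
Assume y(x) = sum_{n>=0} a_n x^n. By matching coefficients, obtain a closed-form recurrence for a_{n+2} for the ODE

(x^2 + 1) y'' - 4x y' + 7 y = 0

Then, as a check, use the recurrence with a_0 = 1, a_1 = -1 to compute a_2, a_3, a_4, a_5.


Substitute y = sum_n a_n x^n.
(1 + 1 x^2) y'' contributes (n+2)(n+1) a_{n+2} + n(n-1) a_n at x^n.
-4 x y'(x) contributes -4 n a_n at x^n.
7 y(x) contributes 7 a_n at x^n.
Matching x^n: (n+2)(n+1) a_{n+2} + (n(n-1) - 4 n + 7) a_n = 0.
Thus a_{n+2} = (-n(n-1) + 4 n - 7) / ((n+1)(n+2)) * a_n.

Check with a_0 = 1, a_1 = -1 (apply the recurrence for n = 0, 1, 2, 3): a_0 = 1, a_1 = -1, a_2 = -7/2, a_3 = 1/2, a_4 = 7/24, a_5 = -1/40.

a_(n+2) = (-n(n-1) + 4 n - 7) / ((n+1)(n+2)) * a_n; check: a_0 = 1, a_1 = -1, a_2 = -7/2, a_3 = 1/2, a_4 = 7/24, a_5 = -1/40


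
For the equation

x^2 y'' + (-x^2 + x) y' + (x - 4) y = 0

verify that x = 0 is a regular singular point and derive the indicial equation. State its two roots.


Divide by x^2 to reach normal form y'' + P_1(x) y' + P_2(x) y = 0 with P_1(x) = -1 + 1/x and P_2(x) = 1/x - 4/x^2.
x = 0 is a singular point because the y'-coefficient -1 + 1/x has a pole at x = 0 and the y-coefficient 1/x - 4/x^2 has a pole at x = 0.
It is a regular singular point because x P_1(x) = p(x) = 1 - x and x^2 P_2(x) = q(x) = x - 4 are polynomials, hence analytic at x = 0.
p(0) = 1,  q(0) = -4.
Indicial equation: r(r-1) + p(0) r + q(0) = 0, i.e. r^2 + (p(0) - 1) r + q(0) = 0, i.e. r^2 - 4 = 0.
Discriminant: (0)^2 - 4(-4) = 16, so r = (0 ± 4)/2.
Solving: r_1 = 2, r_2 = -2.

indicial: r^2 - 4 = 0; roots r_1 = 2, r_2 = -2


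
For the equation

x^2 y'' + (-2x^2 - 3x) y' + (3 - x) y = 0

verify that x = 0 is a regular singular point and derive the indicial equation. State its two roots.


Divide by x^2 to reach normal form y'' + P_1(x) y' + P_2(x) y = 0 with P_1(x) = -2 - 3/x and P_2(x) = -1/x + 3/x^2.
x = 0 is a singular point because the y'-coefficient -2 - 3/x has a pole at x = 0 and the y-coefficient -1/x + 3/x^2 has a pole at x = 0.
It is a regular singular point because x P_1(x) = p(x) = -2x - 3 and x^2 P_2(x) = q(x) = 3 - x are polynomials, hence analytic at x = 0.
p(0) = -3,  q(0) = 3.
Indicial equation: r(r-1) + p(0) r + q(0) = 0, i.e. r^2 + (p(0) - 1) r + q(0) = 0, i.e. r^2 - 4 r + 3 = 0.
Discriminant: (-4)^2 - 4(3) = 4, so r = (4 ± 2)/2.
Solving: r_1 = 3, r_2 = 1.

indicial: r^2 - 4 r + 3 = 0; roots r_1 = 3, r_2 = 1


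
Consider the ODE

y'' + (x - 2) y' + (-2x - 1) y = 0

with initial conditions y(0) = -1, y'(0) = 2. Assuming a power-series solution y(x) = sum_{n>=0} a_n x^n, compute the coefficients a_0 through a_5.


Ansatz: y(x) = sum_{n>=0} a_n x^n, so y'(x) = sum_{n>=1} n a_n x^(n-1) and y''(x) = sum_{n>=2} n(n-1) a_n x^(n-2).
Substitute into P(x) y'' + Q(x) y' + R(x) y = 0 with P(x) = 1, Q(x) = x - 2, R(x) = -2x - 1, and match powers of x.
Initial conditions: a_0 = -1, a_1 = 2.
Setting the coefficient of each power of x to zero and solving order by order (substituting the coefficients already found):
  x^0: 2 a_2 - 2 a_1 - a_0 = 0  ->  2 a_2 = 2 a_1 + a_0 = 3  ->  a_2 = 3/2
  x^1: 6 a_3 - 4 a_2 - 2 a_0 = 0  ->  6 a_3 = 4 a_2 + 2 a_0 = 4  ->  a_3 = 2/3
  x^2: 12 a_4 - 6 a_3 + a_2 - 2 a_1 = 0  ->  12 a_4 = 6 a_3 - a_2 + 2 a_1 = 13/2  ->  a_4 = 13/24
  x^3: 20 a_5 - 8 a_4 + 2 a_3 - 2 a_2 = 0  ->  20 a_5 = 8 a_4 - 2 a_3 + 2 a_2 = 6  ->  a_5 = 3/10
Truncated series: y(x) = -1 + 2 x + (3/2) x^2 + (2/3) x^3 + (13/24) x^4 + (3/10) x^5 + O(x^6).

a_0 = -1; a_1 = 2; a_2 = 3/2; a_3 = 2/3; a_4 = 13/24; a_5 = 3/10


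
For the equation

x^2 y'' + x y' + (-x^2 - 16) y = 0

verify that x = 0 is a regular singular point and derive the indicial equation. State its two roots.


Divide by x^2 to reach normal form y'' + P_1(x) y' + P_2(x) y = 0 with P_1(x) = 1/x and P_2(x) = -1 - 16/x^2.
x = 0 is a singular point because the y'-coefficient 1/x has a pole at x = 0 and the y-coefficient -1 - 16/x^2 has a pole at x = 0.
It is a regular singular point because x P_1(x) = p(x) = 1 and x^2 P_2(x) = q(x) = -x^2 - 16 are polynomials, hence analytic at x = 0.
p(0) = 1,  q(0) = -16.
Indicial equation: r(r-1) + p(0) r + q(0) = 0, i.e. r^2 + (p(0) - 1) r + q(0) = 0, i.e. r^2 - 16 = 0.
Discriminant: (0)^2 - 4(-16) = 64, so r = (0 ± 8)/2.
Solving: r_1 = 4, r_2 = -4.

indicial: r^2 - 16 = 0; roots r_1 = 4, r_2 = -4


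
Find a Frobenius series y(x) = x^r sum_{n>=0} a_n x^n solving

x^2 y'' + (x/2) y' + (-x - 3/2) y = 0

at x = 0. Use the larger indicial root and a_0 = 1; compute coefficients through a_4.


Write in Frobenius form y'' + (p(x)/x) y' + (q(x)/x^2) y = 0:
  p(x) = 1/2,  q(x) = -x - 3/2.
Indicial equation: r(r-1) + (1/2) r + (-3/2) = 0 -> roots r_1 = 3/2, r_2 = -1.
Take r = r_1 = 3/2. Let y(x) = x^r sum_{n>=0} a_n x^n with a_0 = 1.
Substitute y = x^r sum a_n x^n and match x^{r+n}. The recurrence is
  D(n) a_n - 1 a_{n-1} = 0,  where D(n) = (r+n)(r+n-1) + (1/2)(r+n) + (-3/2).
  a_n = 1 / D(n) * a_{n-1}.
Since the indicial polynomial factors as (r - r_1)(r - r_2), D(n) = (r_1 + n - r_1)(r_1 + n - r_2) = n(n + 5/2).
Evaluating step by step (a_0 = 1):
  n = 1: D(1) = 1(1 + 5/2) = 7/2; numerator = 1(1) = 1; a_1 = (1)/(7/2) = 2/7
  n = 2: D(2) = 2(2 + 5/2) = 9; numerator = 1(2/7) = 2/7; a_2 = (2/7)/(9) = 2/63
  n = 3: D(3) = 3(3 + 5/2) = 33/2; numerator = 1(2/63) = 2/63; a_3 = (2/63)/(33/2) = 4/2079
  n = 4: D(4) = 4(4 + 5/2) = 26; numerator = 1(4/2079) = 4/2079; a_4 = (4/2079)/(26) = 2/27027

r = 3/2; a_0 = 1; a_1 = 2/7; a_2 = 2/63; a_3 = 4/2079; a_4 = 2/27027


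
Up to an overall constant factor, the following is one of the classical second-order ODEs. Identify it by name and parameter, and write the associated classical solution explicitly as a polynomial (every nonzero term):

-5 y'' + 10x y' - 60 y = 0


All three coefficients share the factor -5; dividing through by -5 gives  y'' - 2x y' + 12 y = 0.
This matches the Hermite equation y'' - 2x y' + 2n y = 0 with 2n = 12, so n = 6; the polynomial solution is H_6(x).
With y = sum_k a_k x^k, matching x^k gives (k+2)(k+1) a_{k+2} = 2(k - n) a_k = 2(k - 6) a_k. The right side vanishes at k = 6, so the series with the parity of 6 terminates at degree 6.
Standard normalization: leading coefficient of H_n is 2^n, so a_6 = 2^6 = 64. Work downward with a_k = (k+1)(k+2) a_{k+2} / (2(k - n)):
  a_4 = (5)(6)(64) / (2(4 - 6)) = 1920/(-4) = -480
  a_2 = (3)(4)(-480) / (2(2 - 6)) = -5760/(-8) = 720
  a_0 = (1)(2)(720) / (2(0 - 6)) = 1440/(-12) = -120
Hence H_6(x) = 64 x^6 - 480 x^4 + 720 x^2 - 120.

H_6(x); series = 64 x^6 - 480 x^4 + 720 x^2 - 120


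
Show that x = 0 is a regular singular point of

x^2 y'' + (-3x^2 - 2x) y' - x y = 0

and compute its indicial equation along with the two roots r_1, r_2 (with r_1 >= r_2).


Divide by x^2 to reach normal form y'' + P_1(x) y' + P_2(x) y = 0 with P_1(x) = -3 - 2/x and P_2(x) = -1/x.
x = 0 is a singular point because the y'-coefficient -3 - 2/x has a pole at x = 0 and the y-coefficient -1/x has a pole at x = 0.
It is a regular singular point because x P_1(x) = p(x) = -3x - 2 and x^2 P_2(x) = q(x) = -x are polynomials, hence analytic at x = 0.
p(0) = -2,  q(0) = 0.
Indicial equation: r(r-1) + p(0) r + q(0) = 0, i.e. r^2 + (p(0) - 1) r + q(0) = 0, i.e. r^2 - 3 r = 0.
Discriminant: (-3)^2 - 4(0) = 9, so r = (3 ± 3)/2.
Solving: r_1 = 3, r_2 = 0.

indicial: r^2 - 3 r = 0; roots r_1 = 3, r_2 = 0


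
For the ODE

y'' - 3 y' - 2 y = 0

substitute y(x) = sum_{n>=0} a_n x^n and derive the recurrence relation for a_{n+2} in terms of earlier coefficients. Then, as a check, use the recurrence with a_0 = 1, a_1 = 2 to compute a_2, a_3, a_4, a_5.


Substitute y = sum_n a_n x^n.
y''(x) has coefficient (n+2)(n+1) a_{n+2} at x^n;
-3 y'(x) has coefficient -3 (n+1) a_{n+1} at x^n;
-2 y(x) has coefficient -2 a_n at x^n.
Matching x^n: (n+2)(n+1) a_{n+2} - 3 (n+1) a_{n+1} - 2 a_n = 0.
Thus a_{n+2} = [3 (n+1) a_{n+1} + 2 a_n] / ((n+1)(n+2)).

Check with a_0 = 1, a_1 = 2 (apply the recurrence for n = 0, 1, 2, 3): a_0 = 1, a_1 = 2, a_2 = 4, a_3 = 14/3, a_4 = 25/6, a_5 = 89/30.

a_(n+2) = [3 (n+1) a_(n+1) + 2 a_n] / ((n+1)(n+2)); check: a_0 = 1, a_1 = 2, a_2 = 4, a_3 = 14/3, a_4 = 25/6, a_5 = 89/30


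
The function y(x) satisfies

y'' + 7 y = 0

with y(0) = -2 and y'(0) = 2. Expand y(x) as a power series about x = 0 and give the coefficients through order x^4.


Ansatz: y(x) = sum_{n>=0} a_n x^n, so y'(x) = sum_{n>=1} n a_n x^(n-1) and y''(x) = sum_{n>=2} n(n-1) a_n x^(n-2).
Substitute into P(x) y'' + Q(x) y' + R(x) y = 0 with P(x) = 1, Q(x) = 0, R(x) = 7, and match powers of x.
Initial conditions: a_0 = -2, a_1 = 2.
Setting the coefficient of each power of x to zero and solving order by order (substituting the coefficients already found):
  x^0: 2 a_2 + 7 a_0 = 0  ->  2 a_2 = -7 a_0 = 14  ->  a_2 = 7
  x^1: 6 a_3 + 7 a_1 = 0  ->  6 a_3 = -7 a_1 = -14  ->  a_3 = -7/3
  x^2: 12 a_4 + 7 a_2 = 0  ->  12 a_4 = -7 a_2 = -49  ->  a_4 = -49/12
Truncated series: y(x) = -2 + 2 x + 7 x^2 - (7/3) x^3 - (49/12) x^4 + O(x^5).

a_0 = -2; a_1 = 2; a_2 = 7; a_3 = -7/3; a_4 = -49/12


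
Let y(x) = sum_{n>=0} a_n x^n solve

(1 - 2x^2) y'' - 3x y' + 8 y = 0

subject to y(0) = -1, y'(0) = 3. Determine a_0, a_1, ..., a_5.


Ansatz: y(x) = sum_{n>=0} a_n x^n, so y'(x) = sum_{n>=1} n a_n x^(n-1) and y''(x) = sum_{n>=2} n(n-1) a_n x^(n-2).
Substitute into P(x) y'' + Q(x) y' + R(x) y = 0 with P(x) = 1 - 2x^2, Q(x) = -3x, R(x) = 8, and match powers of x.
Initial conditions: a_0 = -1, a_1 = 3.
Setting the coefficient of each power of x to zero and solving order by order (substituting the coefficients already found):
  x^0: 2 a_2 + 8 a_0 = 0  ->  2 a_2 = -8 a_0 = 8  ->  a_2 = 4
  x^1: 6 a_3 + 5 a_1 = 0  ->  6 a_3 = -5 a_1 = -15  ->  a_3 = -5/2
  x^2: 12 a_4 - 2 a_2 = 0  ->  12 a_4 = 2 a_2 = 8  ->  a_4 = 2/3
  x^3: 20 a_5 - 13 a_3 = 0  ->  20 a_5 = 13 a_3 = -65/2  ->  a_5 = -13/8
Truncated series: y(x) = -1 + 3 x + 4 x^2 - (5/2) x^3 + (2/3) x^4 - (13/8) x^5 + O(x^6).

a_0 = -1; a_1 = 3; a_2 = 4; a_3 = -5/2; a_4 = 2/3; a_5 = -13/8


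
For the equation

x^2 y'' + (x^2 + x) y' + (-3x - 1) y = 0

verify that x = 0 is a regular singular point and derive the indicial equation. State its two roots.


Divide by x^2 to reach normal form y'' + P_1(x) y' + P_2(x) y = 0 with P_1(x) = 1 + 1/x and P_2(x) = -3/x - 1/x^2.
x = 0 is a singular point because the y'-coefficient 1 + 1/x has a pole at x = 0 and the y-coefficient -3/x - 1/x^2 has a pole at x = 0.
It is a regular singular point because x P_1(x) = p(x) = x + 1 and x^2 P_2(x) = q(x) = -3x - 1 are polynomials, hence analytic at x = 0.
p(0) = 1,  q(0) = -1.
Indicial equation: r(r-1) + p(0) r + q(0) = 0, i.e. r^2 + (p(0) - 1) r + q(0) = 0, i.e. r^2 - 1 = 0.
Discriminant: (0)^2 - 4(-1) = 4, so r = (0 ± 2)/2.
Solving: r_1 = 1, r_2 = -1.

indicial: r^2 - 1 = 0; roots r_1 = 1, r_2 = -1


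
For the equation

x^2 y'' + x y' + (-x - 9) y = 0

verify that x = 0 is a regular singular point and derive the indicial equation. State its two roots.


Divide by x^2 to reach normal form y'' + P_1(x) y' + P_2(x) y = 0 with P_1(x) = 1/x and P_2(x) = -1/x - 9/x^2.
x = 0 is a singular point because the y'-coefficient 1/x has a pole at x = 0 and the y-coefficient -1/x - 9/x^2 has a pole at x = 0.
It is a regular singular point because x P_1(x) = p(x) = 1 and x^2 P_2(x) = q(x) = -x - 9 are polynomials, hence analytic at x = 0.
p(0) = 1,  q(0) = -9.
Indicial equation: r(r-1) + p(0) r + q(0) = 0, i.e. r^2 + (p(0) - 1) r + q(0) = 0, i.e. r^2 - 9 = 0.
Discriminant: (0)^2 - 4(-9) = 36, so r = (0 ± 6)/2.
Solving: r_1 = 3, r_2 = -3.

indicial: r^2 - 9 = 0; roots r_1 = 3, r_2 = -3


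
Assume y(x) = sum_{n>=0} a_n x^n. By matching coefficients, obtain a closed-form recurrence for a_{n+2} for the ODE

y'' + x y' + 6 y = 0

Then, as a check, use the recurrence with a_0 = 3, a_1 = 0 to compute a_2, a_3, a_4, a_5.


Substitute y = sum_n a_n x^n.
y''(x) has coefficient (n+2)(n+1) a_{n+2} at x^n;
x y'(x) has coefficient n a_n at x^n (shift);
6 y(x) has coefficient 6 a_n at x^n.
Matching x^n: (n+2)(n+1) a_{n+2} + (n + 6) a_n = 0.
Thus a_{n+2} = (-n - 6) / ((n+1)(n+2)) * a_n.

Check with a_0 = 3, a_1 = 0 (apply the recurrence for n = 0, 1, 2, 3): a_0 = 3, a_1 = 0, a_2 = -9, a_3 = 0, a_4 = 6, a_5 = 0.

a_(n+2) = (-n - 6) / ((n+1)(n+2)) * a_n; check: a_0 = 3, a_1 = 0, a_2 = -9, a_3 = 0, a_4 = 6, a_5 = 0


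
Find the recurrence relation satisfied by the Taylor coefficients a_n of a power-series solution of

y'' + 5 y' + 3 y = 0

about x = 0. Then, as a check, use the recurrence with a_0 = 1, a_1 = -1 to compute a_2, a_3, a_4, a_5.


Substitute y = sum_n a_n x^n.
y''(x) has coefficient (n+2)(n+1) a_{n+2} at x^n;
5 y'(x) has coefficient 5 (n+1) a_{n+1} at x^n;
3 y(x) has coefficient 3 a_n at x^n.
Matching x^n: (n+2)(n+1) a_{n+2} + 5 (n+1) a_{n+1} + 3 a_n = 0.
Thus a_{n+2} = [-5 (n+1) a_{n+1} - 3 a_n] / ((n+1)(n+2)).

Check with a_0 = 1, a_1 = -1 (apply the recurrence for n = 0, 1, 2, 3): a_0 = 1, a_1 = -1, a_2 = 1, a_3 = -7/6, a_4 = 29/24, a_5 = -31/30.

a_(n+2) = [-5 (n+1) a_(n+1) - 3 a_n] / ((n+1)(n+2)); check: a_0 = 1, a_1 = -1, a_2 = 1, a_3 = -7/6, a_4 = 29/24, a_5 = -31/30


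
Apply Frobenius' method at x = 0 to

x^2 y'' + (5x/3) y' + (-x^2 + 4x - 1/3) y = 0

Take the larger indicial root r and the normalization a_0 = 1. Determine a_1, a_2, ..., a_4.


Write in Frobenius form y'' + (p(x)/x) y' + (q(x)/x^2) y = 0:
  p(x) = 5/3,  q(x) = -x^2 + 4x - 1/3.
Indicial equation: r(r-1) + (5/3) r + (-1/3) = 0 -> roots r_1 = 1/3, r_2 = -1.
Take r = r_1 = 1/3. Let y(x) = x^r sum_{n>=0} a_n x^n with a_0 = 1.
Substitute y = x^r sum a_n x^n and match x^{r+n}. The recurrence is
  D(n) a_n + 4 a_{n-1} - 1 a_{n-2} = 0,  where D(n) = (r+n)(r+n-1) + (5/3)(r+n) + (-1/3).
  a_n = [-4 a_{n-1} + 1 a_{n-2}] / D(n).
Since the indicial polynomial factors as (r - r_1)(r - r_2), D(n) = (r_1 + n - r_1)(r_1 + n - r_2) = n(n + 4/3).
Evaluating step by step (a_0 = 1):
  n = 1: D(1) = 1(1 + 4/3) = 7/3; numerator = -4(1) = -4; a_1 = (-4)/(7/3) = -12/7
  n = 2: D(2) = 2(2 + 4/3) = 20/3; numerator = -4(-12/7) + 1(1) = 55/7; a_2 = (55/7)/(20/3) = 33/28
  n = 3: D(3) = 3(3 + 4/3) = 13; numerator = -4(33/28) + 1(-12/7) = -45/7; a_3 = (-45/7)/(13) = -45/91
  n = 4: D(4) = 4(4 + 4/3) = 64/3; numerator = -4(-45/91) + 1(33/28) = 1149/364; a_4 = (1149/364)/(64/3) = 3447/23296

r = 1/3; a_0 = 1; a_1 = -12/7; a_2 = 33/28; a_3 = -45/91; a_4 = 3447/23296


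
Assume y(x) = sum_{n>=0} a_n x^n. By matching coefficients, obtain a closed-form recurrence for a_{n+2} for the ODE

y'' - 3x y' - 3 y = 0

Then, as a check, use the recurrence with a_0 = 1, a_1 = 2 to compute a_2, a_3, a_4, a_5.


Substitute y = sum_n a_n x^n.
y''(x) has coefficient (n+2)(n+1) a_{n+2} at x^n;
-3 x y'(x) has coefficient -3 n a_n at x^n (shift);
-3 y(x) has coefficient -3 a_n at x^n.
Matching x^n: (n+2)(n+1) a_{n+2} + (-3n - 3) a_n = 0.
Thus a_{n+2} = (3n + 3) / ((n+1)(n+2)) * a_n.

Check with a_0 = 1, a_1 = 2 (apply the recurrence for n = 0, 1, 2, 3): a_0 = 1, a_1 = 2, a_2 = 3/2, a_3 = 2, a_4 = 9/8, a_5 = 6/5.

a_(n+2) = (3n + 3) / ((n+1)(n+2)) * a_n; check: a_0 = 1, a_1 = 2, a_2 = 3/2, a_3 = 2, a_4 = 9/8, a_5 = 6/5


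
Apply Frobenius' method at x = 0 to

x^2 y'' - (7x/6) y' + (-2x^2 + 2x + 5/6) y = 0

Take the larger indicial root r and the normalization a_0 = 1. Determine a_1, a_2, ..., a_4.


Write in Frobenius form y'' + (p(x)/x) y' + (q(x)/x^2) y = 0:
  p(x) = -7/6,  q(x) = -2x^2 + 2x + 5/6.
Indicial equation: r(r-1) + (-7/6) r + (5/6) = 0 -> roots r_1 = 5/3, r_2 = 1/2.
Take r = r_1 = 5/3. Let y(x) = x^r sum_{n>=0} a_n x^n with a_0 = 1.
Substitute y = x^r sum a_n x^n and match x^{r+n}. The recurrence is
  D(n) a_n + 2 a_{n-1} - 2 a_{n-2} = 0,  where D(n) = (r+n)(r+n-1) + (-7/6)(r+n) + (5/6).
  a_n = [-2 a_{n-1} + 2 a_{n-2}] / D(n).
Since the indicial polynomial factors as (r - r_1)(r - r_2), D(n) = (r_1 + n - r_1)(r_1 + n - r_2) = n(n + 7/6).
Evaluating step by step (a_0 = 1):
  n = 1: D(1) = 1(1 + 7/6) = 13/6; numerator = -2(1) = -2; a_1 = (-2)/(13/6) = -12/13
  n = 2: D(2) = 2(2 + 7/6) = 19/3; numerator = -2(-12/13) + 2(1) = 50/13; a_2 = (50/13)/(19/3) = 150/247
  n = 3: D(3) = 3(3 + 7/6) = 25/2; numerator = -2(150/247) + 2(-12/13) = -756/247; a_3 = (-756/247)/(25/2) = -1512/6175
  n = 4: D(4) = 4(4 + 7/6) = 62/3; numerator = -2(-1512/6175) + 2(150/247) = 10524/6175; a_4 = (10524/6175)/(62/3) = 15786/191425

r = 5/3; a_0 = 1; a_1 = -12/13; a_2 = 150/247; a_3 = -1512/6175; a_4 = 15786/191425


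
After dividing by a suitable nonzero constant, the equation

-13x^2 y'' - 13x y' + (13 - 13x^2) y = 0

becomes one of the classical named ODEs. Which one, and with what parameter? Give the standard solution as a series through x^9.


All three coefficients share the factor -13; dividing through by -13 gives  x^2 y'' + x y' + (x^2 - 1) y = 0.
This matches the Bessel equation x^2 y'' + x y' + (x^2 - nu^2) y = 0 with nu^2 = 1, so nu = 1; the solution bounded at x = 0 is J_1(x).
Frobenius at x = 0: indicial roots ±nu; for r = nu the recurrence k(k + 2nu) c_k = -c_{k-2} gives the standard series J_nu(x) = sum_{k>=0} (-1)^k / (k! (k+nu)!) (x/2)^(2k+nu). Evaluate the first 5 terms:
  k = 0: (-1)^0 / (0! * 1! * 2^1) x^1 = 1/(1*1*2) x^1 = (1/2) x^1
  k = 1: (-1)^1 / (1! * 2! * 2^3) x^3 = -1/(1*2*8) x^3 = (-1/16) x^3
  k = 2: (-1)^2 / (2! * 3! * 2^5) x^5 = 1/(2*6*32) x^5 = (1/384) x^5
  k = 3: (-1)^3 / (3! * 4! * 2^7) x^7 = -1/(6*24*128) x^7 = (-1/18432) x^7
  k = 4: (-1)^4 / (4! * 5! * 2^9) x^9 = 1/(24*120*512) x^9 = (1/1474560) x^9
Hence J_1(x) = x^9/1474560 - x^7/18432 + x^5/384 - x^3/16 + x/2 + ....

J_1(x); series = x^9/1474560 - x^7/18432 + x^5/384 - x^3/16 + x/2


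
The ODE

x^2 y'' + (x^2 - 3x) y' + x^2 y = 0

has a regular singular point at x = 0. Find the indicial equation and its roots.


Divide by x^2 to reach normal form y'' + P_1(x) y' + P_2(x) y = 0 with P_1(x) = 1 - 3/x and P_2(x) = 1.
x = 0 is a singular point because the y'-coefficient 1 - 3/x has a pole at x = 0.
It is a regular singular point because x P_1(x) = p(x) = x - 3 and x^2 P_2(x) = q(x) = x^2 are polynomials, hence analytic at x = 0.
p(0) = -3,  q(0) = 0.
Indicial equation: r(r-1) + p(0) r + q(0) = 0, i.e. r^2 + (p(0) - 1) r + q(0) = 0, i.e. r^2 - 4 r = 0.
Discriminant: (-4)^2 - 4(0) = 16, so r = (4 ± 4)/2.
Solving: r_1 = 4, r_2 = 0.

indicial: r^2 - 4 r = 0; roots r_1 = 4, r_2 = 0


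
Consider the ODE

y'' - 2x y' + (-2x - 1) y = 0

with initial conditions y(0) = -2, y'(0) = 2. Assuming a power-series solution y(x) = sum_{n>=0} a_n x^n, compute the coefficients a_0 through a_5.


Ansatz: y(x) = sum_{n>=0} a_n x^n, so y'(x) = sum_{n>=1} n a_n x^(n-1) and y''(x) = sum_{n>=2} n(n-1) a_n x^(n-2).
Substitute into P(x) y'' + Q(x) y' + R(x) y = 0 with P(x) = 1, Q(x) = -2x, R(x) = -2x - 1, and match powers of x.
Initial conditions: a_0 = -2, a_1 = 2.
Setting the coefficient of each power of x to zero and solving order by order (substituting the coefficients already found):
  x^0: 2 a_2 - a_0 = 0  ->  2 a_2 = a_0 = -2  ->  a_2 = -1
  x^1: 6 a_3 - 3 a_1 - 2 a_0 = 0  ->  6 a_3 = 3 a_1 + 2 a_0 = 2  ->  a_3 = 1/3
  x^2: 12 a_4 - 5 a_2 - 2 a_1 = 0  ->  12 a_4 = 5 a_2 + 2 a_1 = -1  ->  a_4 = -1/12
  x^3: 20 a_5 - 7 a_3 - 2 a_2 = 0  ->  20 a_5 = 7 a_3 + 2 a_2 = 1/3  ->  a_5 = 1/60
Truncated series: y(x) = -2 + 2 x - x^2 + (1/3) x^3 - (1/12) x^4 + (1/60) x^5 + O(x^6).

a_0 = -2; a_1 = 2; a_2 = -1; a_3 = 1/3; a_4 = -1/12; a_5 = 1/60


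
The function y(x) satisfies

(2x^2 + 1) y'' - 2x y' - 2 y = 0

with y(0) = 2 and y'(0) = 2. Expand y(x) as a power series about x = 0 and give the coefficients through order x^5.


Ansatz: y(x) = sum_{n>=0} a_n x^n, so y'(x) = sum_{n>=1} n a_n x^(n-1) and y''(x) = sum_{n>=2} n(n-1) a_n x^(n-2).
Substitute into P(x) y'' + Q(x) y' + R(x) y = 0 with P(x) = 2x^2 + 1, Q(x) = -2x, R(x) = -2, and match powers of x.
Initial conditions: a_0 = 2, a_1 = 2.
Setting the coefficient of each power of x to zero and solving order by order (substituting the coefficients already found):
  x^0: 2 a_2 - 2 a_0 = 0  ->  2 a_2 = 2 a_0 = 4  ->  a_2 = 2
  x^1: 6 a_3 - 4 a_1 = 0  ->  6 a_3 = 4 a_1 = 8  ->  a_3 = 4/3
  x^2: 12 a_4 - 2 a_2 = 0  ->  12 a_4 = 2 a_2 = 4  ->  a_4 = 1/3
  x^3: 20 a_5 + 4 a_3 = 0  ->  20 a_5 = -4 a_3 = -16/3  ->  a_5 = -4/15
Truncated series: y(x) = 2 + 2 x + 2 x^2 + (4/3) x^3 + (1/3) x^4 - (4/15) x^5 + O(x^6).

a_0 = 2; a_1 = 2; a_2 = 2; a_3 = 4/3; a_4 = 1/3; a_5 = -4/15


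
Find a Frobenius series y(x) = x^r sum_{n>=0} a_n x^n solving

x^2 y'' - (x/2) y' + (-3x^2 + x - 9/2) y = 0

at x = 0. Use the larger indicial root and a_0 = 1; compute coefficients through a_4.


Write in Frobenius form y'' + (p(x)/x) y' + (q(x)/x^2) y = 0:
  p(x) = -1/2,  q(x) = -3x^2 + x - 9/2.
Indicial equation: r(r-1) + (-1/2) r + (-9/2) = 0 -> roots r_1 = 3, r_2 = -3/2.
Take r = r_1 = 3. Let y(x) = x^r sum_{n>=0} a_n x^n with a_0 = 1.
Substitute y = x^r sum a_n x^n and match x^{r+n}. The recurrence is
  D(n) a_n + 1 a_{n-1} - 3 a_{n-2} = 0,  where D(n) = (r+n)(r+n-1) + (-1/2)(r+n) + (-9/2).
  a_n = [-1 a_{n-1} + 3 a_{n-2}] / D(n).
Since the indicial polynomial factors as (r - r_1)(r - r_2), D(n) = (r_1 + n - r_1)(r_1 + n - r_2) = n(n + 9/2).
Evaluating step by step (a_0 = 1):
  n = 1: D(1) = 1(1 + 9/2) = 11/2; numerator = -1(1) = -1; a_1 = (-1)/(11/2) = -2/11
  n = 2: D(2) = 2(2 + 9/2) = 13; numerator = -1(-2/11) + 3(1) = 35/11; a_2 = (35/11)/(13) = 35/143
  n = 3: D(3) = 3(3 + 9/2) = 45/2; numerator = -1(35/143) + 3(-2/11) = -113/143; a_3 = (-113/143)/(45/2) = -226/6435
  n = 4: D(4) = 4(4 + 9/2) = 34; numerator = -1(-226/6435) + 3(35/143) = 4951/6435; a_4 = (4951/6435)/(34) = 4951/218790

r = 3; a_0 = 1; a_1 = -2/11; a_2 = 35/143; a_3 = -226/6435; a_4 = 4951/218790


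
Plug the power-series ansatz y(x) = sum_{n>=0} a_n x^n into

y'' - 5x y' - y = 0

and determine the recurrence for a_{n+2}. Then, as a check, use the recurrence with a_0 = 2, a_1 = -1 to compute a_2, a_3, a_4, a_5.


Substitute y = sum_n a_n x^n.
y''(x) has coefficient (n+2)(n+1) a_{n+2} at x^n;
-5 x y'(x) has coefficient -5 n a_n at x^n (shift);
-y(x) has coefficient -1 a_n at x^n.
Matching x^n: (n+2)(n+1) a_{n+2} + (-5n - 1) a_n = 0.
Thus a_{n+2} = (5n + 1) / ((n+1)(n+2)) * a_n.

Check with a_0 = 2, a_1 = -1 (apply the recurrence for n = 0, 1, 2, 3): a_0 = 2, a_1 = -1, a_2 = 1, a_3 = -1, a_4 = 11/12, a_5 = -4/5.

a_(n+2) = (5n + 1) / ((n+1)(n+2)) * a_n; check: a_0 = 2, a_1 = -1, a_2 = 1, a_3 = -1, a_4 = 11/12, a_5 = -4/5


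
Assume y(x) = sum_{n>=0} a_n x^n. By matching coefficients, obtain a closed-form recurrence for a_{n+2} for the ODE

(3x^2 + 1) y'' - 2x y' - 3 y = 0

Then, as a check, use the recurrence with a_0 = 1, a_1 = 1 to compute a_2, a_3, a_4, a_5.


Substitute y = sum_n a_n x^n.
(1 + 3 x^2) y'' contributes (n+2)(n+1) a_{n+2} + 3 n(n-1) a_n at x^n.
-2 x y'(x) contributes -2 n a_n at x^n.
-3 y(x) contributes -3 a_n at x^n.
Matching x^n: (n+2)(n+1) a_{n+2} + (3 n(n-1) - 2 n - 3) a_n = 0.
Thus a_{n+2} = (-3 n(n-1) + 2 n + 3) / ((n+1)(n+2)) * a_n.

Check with a_0 = 1, a_1 = 1 (apply the recurrence for n = 0, 1, 2, 3): a_0 = 1, a_1 = 1, a_2 = 3/2, a_3 = 5/6, a_4 = 1/8, a_5 = -3/8.

a_(n+2) = (-3 n(n-1) + 2 n + 3) / ((n+1)(n+2)) * a_n; check: a_0 = 1, a_1 = 1, a_2 = 3/2, a_3 = 5/6, a_4 = 1/8, a_5 = -3/8


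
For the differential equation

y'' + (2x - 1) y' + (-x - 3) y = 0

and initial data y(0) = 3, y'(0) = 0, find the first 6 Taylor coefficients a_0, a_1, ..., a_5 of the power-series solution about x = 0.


Ansatz: y(x) = sum_{n>=0} a_n x^n, so y'(x) = sum_{n>=1} n a_n x^(n-1) and y''(x) = sum_{n>=2} n(n-1) a_n x^(n-2).
Substitute into P(x) y'' + Q(x) y' + R(x) y = 0 with P(x) = 1, Q(x) = 2x - 1, R(x) = -x - 3, and match powers of x.
Initial conditions: a_0 = 3, a_1 = 0.
Setting the coefficient of each power of x to zero and solving order by order (substituting the coefficients already found):
  x^0: 2 a_2 - a_1 - 3 a_0 = 0  ->  2 a_2 = a_1 + 3 a_0 = 9  ->  a_2 = 9/2
  x^1: 6 a_3 - 2 a_2 - a_1 - a_0 = 0  ->  6 a_3 = 2 a_2 + a_1 + a_0 = 12  ->  a_3 = 2
  x^2: 12 a_4 - 3 a_3 + a_2 - a_1 = 0  ->  12 a_4 = 3 a_3 - a_2 + a_1 = 3/2  ->  a_4 = 1/8
  x^3: 20 a_5 - 4 a_4 + 3 a_3 - a_2 = 0  ->  20 a_5 = 4 a_4 - 3 a_3 + a_2 = -1  ->  a_5 = -1/20
Truncated series: y(x) = 3 + (9/2) x^2 + 2 x^3 + (1/8) x^4 - (1/20) x^5 + O(x^6).

a_0 = 3; a_1 = 0; a_2 = 9/2; a_3 = 2; a_4 = 1/8; a_5 = -1/20


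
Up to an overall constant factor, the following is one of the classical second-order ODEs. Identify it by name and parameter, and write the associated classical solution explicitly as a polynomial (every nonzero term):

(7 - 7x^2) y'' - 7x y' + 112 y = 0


All three coefficients share the factor 7; dividing through by 7 gives  (1 - x^2) y'' - x y' + 16 y = 0.
This matches the Chebyshev equation (1 - x^2) y'' - x y' + n^2 y = 0 (note the -x y' term, not -2x y') with n^2 = 16, so n = 4; the polynomial solution is T_4(x).
With y = sum_k a_k x^k, matching x^k gives (k+2)(k+1) a_{k+2} = (k^2 - n^2) a_k = (k - 4)(k + 4) a_k. The right side vanishes at k = 4, so the series with the parity of 4 terminates at degree 4.
Standard normalization: leading coefficient of T_n is 2^(n-1), so a_4 = 2^3 = 8. Work downward with a_k = (k+1)(k+2) a_{k+2} / ((k - 4)(k + 4)):
  a_2 = (3)(4)(8) / ((2 - 4)(2 + 4)) = 96/(-12) = -8
  a_0 = (1)(2)(-8) / ((0 - 4)(0 + 4)) = -16/(-16) = 1
Hence T_4(x) = 8 x^4 - 8 x^2 + 1.

T_4(x); series = 8 x^4 - 8 x^2 + 1


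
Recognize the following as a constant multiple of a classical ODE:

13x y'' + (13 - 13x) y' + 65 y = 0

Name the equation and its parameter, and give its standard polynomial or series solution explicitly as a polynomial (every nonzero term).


All three coefficients share the factor 13; dividing through by 13 gives  x y'' + (1 - x) y' + 5 y = 0.
This matches the Laguerre equation x y'' + (1 - x) y' + n y = 0 with n = 5; the polynomial solution is L_5(x).
With y = sum_k a_k x^k, matching x^k gives (k+1)k a_{k+1} + (k+1) a_{k+1} - k a_k + n a_k = 0, i.e. (k+1)^2 a_{k+1} = (k - n) a_k = (k - 5) a_k. The right side vanishes at k = 5, so the series terminates at degree 5.
Standard normalization L_n(0) = 1 gives a_0 = 1. Work upward with a_{k+1} = (k - 5) a_k / (k+1)^2:
  a_1 = (0 - 5)(1) / 1^2 = -5/1 = -5
  a_2 = (1 - 5)(-5) / 2^2 = 20/4 = 5
  a_3 = (2 - 5)(5) / 3^2 = -15/9 = -5/3
  a_4 = (3 - 5)(-5/3) / 4^2 = (10/3)/16 = 5/24
  a_5 = (4 - 5)(5/24) / 5^2 = (-5/24)/25 = -1/120
Hence L_5(x) = -x^5/120 + 5 x^4/24 - 5 x^3/3 + 5 x^2 - 5 x + 1.

L_5(x); series = -x^5/120 + 5 x^4/24 - 5 x^3/3 + 5 x^2 - 5 x + 1


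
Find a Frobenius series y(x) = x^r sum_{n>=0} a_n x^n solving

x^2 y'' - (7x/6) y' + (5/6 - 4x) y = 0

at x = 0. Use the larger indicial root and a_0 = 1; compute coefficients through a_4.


Write in Frobenius form y'' + (p(x)/x) y' + (q(x)/x^2) y = 0:
  p(x) = -7/6,  q(x) = 5/6 - 4x.
Indicial equation: r(r-1) + (-7/6) r + (5/6) = 0 -> roots r_1 = 5/3, r_2 = 1/2.
Take r = r_1 = 5/3. Let y(x) = x^r sum_{n>=0} a_n x^n with a_0 = 1.
Substitute y = x^r sum a_n x^n and match x^{r+n}. The recurrence is
  D(n) a_n - 4 a_{n-1} = 0,  where D(n) = (r+n)(r+n-1) + (-7/6)(r+n) + (5/6).
  a_n = 4 / D(n) * a_{n-1}.
Since the indicial polynomial factors as (r - r_1)(r - r_2), D(n) = (r_1 + n - r_1)(r_1 + n - r_2) = n(n + 7/6).
Evaluating step by step (a_0 = 1):
  n = 1: D(1) = 1(1 + 7/6) = 13/6; numerator = 4(1) = 4; a_1 = (4)/(13/6) = 24/13
  n = 2: D(2) = 2(2 + 7/6) = 19/3; numerator = 4(24/13) = 96/13; a_2 = (96/13)/(19/3) = 288/247
  n = 3: D(3) = 3(3 + 7/6) = 25/2; numerator = 4(288/247) = 1152/247; a_3 = (1152/247)/(25/2) = 2304/6175
  n = 4: D(4) = 4(4 + 7/6) = 62/3; numerator = 4(2304/6175) = 9216/6175; a_4 = (9216/6175)/(62/3) = 13824/191425

r = 5/3; a_0 = 1; a_1 = 24/13; a_2 = 288/247; a_3 = 2304/6175; a_4 = 13824/191425


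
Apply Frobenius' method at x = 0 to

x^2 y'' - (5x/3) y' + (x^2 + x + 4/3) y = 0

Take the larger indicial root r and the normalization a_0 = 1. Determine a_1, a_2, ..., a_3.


Write in Frobenius form y'' + (p(x)/x) y' + (q(x)/x^2) y = 0:
  p(x) = -5/3,  q(x) = x^2 + x + 4/3.
Indicial equation: r(r-1) + (-5/3) r + (4/3) = 0 -> roots r_1 = 2, r_2 = 2/3.
Take r = r_1 = 2. Let y(x) = x^r sum_{n>=0} a_n x^n with a_0 = 1.
Substitute y = x^r sum a_n x^n and match x^{r+n}. The recurrence is
  D(n) a_n + 1 a_{n-1} + 1 a_{n-2} = 0,  where D(n) = (r+n)(r+n-1) + (-5/3)(r+n) + (4/3).
  a_n = [-1 a_{n-1} - 1 a_{n-2}] / D(n).
Since the indicial polynomial factors as (r - r_1)(r - r_2), D(n) = (r_1 + n - r_1)(r_1 + n - r_2) = n(n + 4/3).
Evaluating step by step (a_0 = 1):
  n = 1: D(1) = 1(1 + 4/3) = 7/3; numerator = -1(1) = -1; a_1 = (-1)/(7/3) = -3/7
  n = 2: D(2) = 2(2 + 4/3) = 20/3; numerator = -1(-3/7) - 1(1) = -4/7; a_2 = (-4/7)/(20/3) = -3/35
  n = 3: D(3) = 3(3 + 4/3) = 13; numerator = -1(-3/35) - 1(-3/7) = 18/35; a_3 = (18/35)/(13) = 18/455

r = 2; a_0 = 1; a_1 = -3/7; a_2 = -3/35; a_3 = 18/455
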